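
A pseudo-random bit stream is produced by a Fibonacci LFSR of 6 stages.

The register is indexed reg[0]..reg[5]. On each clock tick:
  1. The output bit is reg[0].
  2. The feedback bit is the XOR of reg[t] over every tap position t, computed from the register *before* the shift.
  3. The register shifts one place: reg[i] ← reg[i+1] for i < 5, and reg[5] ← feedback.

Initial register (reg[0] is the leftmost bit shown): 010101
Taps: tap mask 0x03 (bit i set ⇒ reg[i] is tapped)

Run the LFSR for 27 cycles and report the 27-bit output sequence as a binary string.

k : reg_k → out_k, fb_k
0: 010101 → 0, fb=1
1: 101011 → 1, fb=1
2: 010111 → 0, fb=1
3: 101111 → 1, fb=1
4: 011111 → 0, fb=1
5: 111111 → 1, fb=0
6: 111110 → 1, fb=0
7: 111100 → 1, fb=0
8: 111000 → 1, fb=0
9: 110000 → 1, fb=0
10: 100000 → 1, fb=1
11: 000001 → 0, fb=0
12: 000010 → 0, fb=0
13: 000100 → 0, fb=0
14: 001000 → 0, fb=0
15: 010000 → 0, fb=1
16: 100001 → 1, fb=1
17: 000011 → 0, fb=0
18: 000110 → 0, fb=0
19: 001100 → 0, fb=0
20: 011000 → 0, fb=1
21: 110001 → 1, fb=0
22: 100010 → 1, fb=1
23: 000101 → 0, fb=0
24: 001010 → 0, fb=0
25: 010100 → 0, fb=1
26: 101001 → 1, fb=1

010101111110000010000110001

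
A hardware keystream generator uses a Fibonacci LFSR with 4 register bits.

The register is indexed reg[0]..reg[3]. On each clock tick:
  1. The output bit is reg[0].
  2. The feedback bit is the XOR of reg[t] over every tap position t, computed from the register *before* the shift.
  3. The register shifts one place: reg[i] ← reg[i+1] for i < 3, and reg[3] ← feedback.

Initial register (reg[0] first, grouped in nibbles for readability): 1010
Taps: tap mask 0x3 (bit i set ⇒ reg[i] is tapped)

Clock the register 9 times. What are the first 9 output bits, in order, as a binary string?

101011110

step | reg (before) | out | fb
   0 | 1010 | 1 | 1
   1 | 0101 | 0 | 1
   2 | 1011 | 1 | 1
   3 | 0111 | 0 | 1
   4 | 1111 | 1 | 0
   5 | 1110 | 1 | 0
   6 | 1100 | 1 | 0
   7 | 1000 | 1 | 1
   8 | 0001 | 0 | 0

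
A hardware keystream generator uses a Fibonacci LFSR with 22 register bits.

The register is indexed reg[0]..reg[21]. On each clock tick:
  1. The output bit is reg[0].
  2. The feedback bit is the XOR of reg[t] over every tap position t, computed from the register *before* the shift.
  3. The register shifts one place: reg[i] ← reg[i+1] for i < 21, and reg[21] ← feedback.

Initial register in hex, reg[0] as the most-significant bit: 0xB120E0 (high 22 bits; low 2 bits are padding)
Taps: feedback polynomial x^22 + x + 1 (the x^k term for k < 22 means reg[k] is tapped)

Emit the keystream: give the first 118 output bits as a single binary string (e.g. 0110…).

k : reg_k → out_k, fb_k
0: 1011000100100000111000 → 1, fb=1
1: 0110001001000001110001 → 0, fb=1
2: 1100010010000011100011 → 1, fb=0
3: 1000100100000111000110 → 1, fb=1
4: 0001001000001110001101 → 0, fb=0
5: 0010010000011100011010 → 0, fb=0
6: 0100100000111000110100 → 0, fb=1
7: 1001000001110001101001 → 1, fb=1
8: 0010000011100011010011 → 0, fb=0
9: 0100000111000110100110 → 0, fb=1
10: 1000001110001101001101 → 1, fb=1
11: 0000011100011010011011 → 0, fb=0
12: 0000111000110100110110 → 0, fb=0
13: 0001110001101001101100 → 0, fb=0
14: 0011100011010011011000 → 0, fb=0
15: 0111000110100110110000 → 0, fb=1
16: 1110001101001101100001 → 1, fb=0
17: 1100011010011011000010 → 1, fb=0
18: 1000110100110110000100 → 1, fb=1
19: 0001101001101100001001 → 0, fb=0
20: 0011010011011000010010 → 0, fb=0
21: 0110100110110000100100 → 0, fb=1
22: 1101001101100001001001 → 1, fb=0
23: 1010011011000010010010 → 1, fb=1
24: 0100110110000100100101 → 0, fb=1
25: 1001101100001001001011 → 1, fb=1
26: 0011011000010010010111 → 0, fb=0
27: 0110110000100100101110 → 0, fb=1
28: 1101100001001001011101 → 1, fb=0
29: 1011000010010010111010 → 1, fb=1
30: 0110000100100101110101 → 0, fb=1
31: 1100001001001011101011 → 1, fb=0
32: 1000010010010111010110 → 1, fb=1
33: 0000100100101110101101 → 0, fb=0
34: 0001001001011101011010 → 0, fb=0
35: 0010010010111010110100 → 0, fb=0
36: 0100100101110101101000 → 0, fb=1
37: 1001001011101011010001 → 1, fb=1
38: 0010010111010110100011 → 0, fb=0
39: 0100101110101101000110 → 0, fb=1
40: 1001011101011010001101 → 1, fb=1
41: 0010111010110100011011 → 0, fb=0
42: 0101110101101000110110 → 0, fb=1
43: 1011101011010001101101 → 1, fb=1
44: 0111010110100011011011 → 0, fb=1
45: 1110101101000110110111 → 1, fb=0
46: 1101011010001101101110 → 1, fb=0
47: 1010110100011011011100 → 1, fb=1
48: 0101101000110110111001 → 0, fb=1
49: 1011010001101101110011 → 1, fb=1
50: 0110100011011011100111 → 0, fb=1
51: 1101000110110111001111 → 1, fb=0
52: 1010001101101110011110 → 1, fb=1
53: 0100011011011100111101 → 0, fb=1
54: 1000110110111001111011 → 1, fb=1
55: 0001101101110011110111 → 0, fb=0
56: 0011011011100111101110 → 0, fb=0
57: 0110110111001111011100 → 0, fb=1
58: 1101101110011110111001 → 1, fb=0
59: 1011011100111101110010 → 1, fb=1
60: 0110111001111011100101 → 0, fb=1
61: 1101110011110111001011 → 1, fb=0
62: 1011100111101110010110 → 1, fb=1
63: 0111001111011100101101 → 0, fb=1
64: 1110011110111001011011 → 1, fb=0
65: 1100111101110010110110 → 1, fb=0
66: 1001111011100101101100 → 1, fb=1
67: 0011110111001011011001 → 0, fb=0
68: 0111101110010110110010 → 0, fb=1
69: 1111011100101101100101 → 1, fb=0
70: 1110111001011011001010 → 1, fb=0
71: 1101110010110110010100 → 1, fb=0
72: 1011100101101100101000 → 1, fb=1
73: 0111001011011001010001 → 0, fb=1
74: 1110010110110010100011 → 1, fb=0
75: 1100101101100101000110 → 1, fb=0
76: 1001011011001010001100 → 1, fb=1
77: 0010110110010100011001 → 0, fb=0
78: 0101101100101000110010 → 0, fb=1
79: 1011011001010001100101 → 1, fb=1
80: 0110110010100011001011 → 0, fb=1
81: 1101100101000110010111 → 1, fb=0
82: 1011001010001100101110 → 1, fb=1
83: 0110010100011001011101 → 0, fb=1
84: 1100101000110010111011 → 1, fb=0
85: 1001010001100101110110 → 1, fb=1
86: 0010100011001011101101 → 0, fb=0
87: 0101000110010111011010 → 0, fb=1
88: 1010001100101110110101 → 1, fb=1
89: 0100011001011101101011 → 0, fb=1
90: 1000110010111011010111 → 1, fb=1
91: 0001100101110110101111 → 0, fb=0
92: 0011001011101101011110 → 0, fb=0
93: 0110010111011010111100 → 0, fb=1
94: 1100101110110101111001 → 1, fb=0
95: 1001011101101011110010 → 1, fb=1
96: 0010111011010111100101 → 0, fb=0
97: 0101110110101111001010 → 0, fb=1
98: 1011101101011110010101 → 1, fb=1
99: 0111011010111100101011 → 0, fb=1
100: 1110110101111001010111 → 1, fb=0
101: 1101101011110010101110 → 1, fb=0
102: 1011010111100101011100 → 1, fb=1
103: 0110101111001010111001 → 0, fb=1
104: 1101011110010101110011 → 1, fb=0
105: 1010111100101011100110 → 1, fb=1
106: 0101111001010111001101 → 0, fb=1
107: 1011110010101110011011 → 1, fb=1
108: 0111100101011100110111 → 0, fb=1
109: 1111001010111001101111 → 1, fb=0
110: 1110010101110011011110 → 1, fb=0
111: 1100101011100110111100 → 1, fb=0
112: 1001010111001101111000 → 1, fb=1
113: 0010101110011011110001 → 0, fb=0
114: 0101011100110111100010 → 0, fb=1
115: 1010111001101111000101 → 1, fb=1
116: 0101110011011110001011 → 0, fb=1
117: 1011100110111100010111 → 1, fb=1

1011000100100000111000110100110110000100100101110101101000110110111001111011100101101100101000110010111011010111100101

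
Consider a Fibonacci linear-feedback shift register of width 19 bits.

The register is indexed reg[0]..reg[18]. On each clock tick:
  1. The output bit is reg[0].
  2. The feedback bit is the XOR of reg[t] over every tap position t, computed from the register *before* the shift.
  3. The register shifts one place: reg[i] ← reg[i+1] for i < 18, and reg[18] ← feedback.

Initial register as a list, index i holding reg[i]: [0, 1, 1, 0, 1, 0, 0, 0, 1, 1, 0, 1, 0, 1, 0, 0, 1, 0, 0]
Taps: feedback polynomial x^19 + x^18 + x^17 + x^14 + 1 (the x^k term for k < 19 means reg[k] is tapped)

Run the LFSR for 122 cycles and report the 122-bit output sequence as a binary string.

01101000110101001000110001001101001000001101001011110100111111001111101010111000011111010100101010100011100111001111010010

k : reg_k → out_k, fb_k
0: 0110100011010100100 → 0, fb=0
1: 1101000110101001000 → 1, fb=1
2: 1010001101010010001 → 1, fb=1
3: 0100011010100100011 → 0, fb=0
4: 1000110101001000110 → 1, fb=0
5: 0001101010010001100 → 0, fb=0
6: 0011010100100011000 → 0, fb=1
7: 0110101001000110001 → 0, fb=0
8: 1101010010001100010 → 1, fb=0
9: 1010100100011000100 → 1, fb=1
10: 0101001000110001001 → 0, fb=1
11: 1010010001100010011 → 1, fb=0
12: 0100100011000100110 → 0, fb=1
13: 1001000110001001101 → 1, fb=0
14: 0010001100010011010 → 0, fb=0
15: 0100011000100110100 → 0, fb=1
16: 1000110001001101001 → 1, fb=0
17: 0001100010011010010 → 0, fb=0
18: 0011000100110100100 → 0, fb=0
19: 0110001001101001000 → 0, fb=0
20: 1100010011010010000 → 1, fb=0
21: 1000100110100100000 → 1, fb=1
22: 0001001101001000001 → 0, fb=1
23: 0010011010010000011 → 0, fb=0
24: 0100110100100000110 → 0, fb=1
25: 1001101001000001101 → 1, fb=0
26: 0011010010000011010 → 0, fb=0
27: 0110100100000110100 → 0, fb=1
28: 1101001000001101001 → 1, fb=0
29: 1010010000011010010 → 1, fb=1
30: 0100100000110100101 → 0, fb=1
31: 1001000001101001011 → 1, fb=1
32: 0010000011010010111 → 0, fb=1
33: 0100000110100101111 → 0, fb=0
34: 1000001101001011110 → 1, fb=1
35: 0000011010010111101 → 0, fb=0
36: 0000110100101111010 → 0, fb=0
37: 0001101001011110100 → 0, fb=1
38: 0011010010111101001 → 0, fb=1
39: 0110100101111010011 → 0, fb=1
40: 1101001011110100111 → 1, fb=1
41: 1010010111101001111 → 1, fb=1
42: 0100101111010011111 → 0, fb=1
43: 1001011110100111111 → 1, fb=0
44: 0010111101001111110 → 0, fb=0
45: 0101111010011111100 → 0, fb=1
46: 1011110100111111001 → 1, fb=1
47: 0111101001111110011 → 0, fb=1
48: 1111010011111100111 → 1, fb=1
49: 1110100111111001111 → 1, fb=1
50: 1101001111110011111 → 1, fb=0
51: 1010011111100111110 → 1, fb=1
52: 0100111111001111101 → 0, fb=0
53: 1001111110011111010 → 1, fb=1
54: 0011111100111110101 → 0, fb=0
55: 0111111001111101010 → 0, fb=1
56: 1111110011111010101 → 1, fb=1
57: 1111100111110101011 → 1, fb=1
58: 1111001111101010111 → 1, fb=0
59: 1110011111010101110 → 1, fb=0
60: 1100111110101011100 → 1, fb=0
61: 1001111101010111000 → 1, fb=0
62: 0011111010101110000 → 0, fb=1
63: 0111110101011100001 → 0, fb=1
64: 1111101010111000011 → 1, fb=1
65: 1111010101110000111 → 1, fb=1
66: 1110101011100001111 → 1, fb=1
67: 1101010111000011111 → 1, fb=0
68: 1010101110000111110 → 1, fb=1
69: 0101011100001111101 → 0, fb=0
70: 1010111000011111010 → 1, fb=1
71: 0101110000111110101 → 0, fb=0
72: 1011100001111101010 → 1, fb=0
73: 0111000011111010100 → 0, fb=1
74: 1110000111110101001 → 1, fb=0
75: 1100001111101010010 → 1, fb=1
76: 1000011111010100101 → 1, fb=0
77: 0000111110101001010 → 0, fb=1
78: 0001111101010010101 → 0, fb=0
79: 0011111010100101010 → 0, fb=1
80: 0111110101001010101 → 0, fb=0
81: 1111101010010101010 → 1, fb=0
82: 1111010100101010100 → 1, fb=0
83: 1110101001010101000 → 1, fb=1
84: 1101010010101010001 → 1, fb=1
85: 1010100101010100011 → 1, fb=1
86: 0101001010101000111 → 0, fb=0
87: 1010010101010001110 → 1, fb=0
88: 0100101010100011100 → 0, fb=1
89: 1001010101000111001 → 1, fb=1
90: 0010101010001110011 → 0, fb=1
91: 0101010100011100111 → 0, fb=0
92: 1010101000111001110 → 1, fb=0
93: 0101010001110011100 → 0, fb=1
94: 1010100011100111001 → 1, fb=1
95: 0101000111001110011 → 0, fb=1
96: 1010001110011100111 → 1, fb=1
97: 0100011100111001111 → 0, fb=0
98: 1000111001110011110 → 1, fb=1
99: 0001110011100111101 → 0, fb=0
100: 0011100111001111010 → 0, fb=0
101: 0111001110011110100 → 0, fb=1
102: 1110011100111101001 → 1, fb=0
103: 1100111001111010010 → 1, fb=1
104: 1001110011110100101 → 1, fb=0
105: 0011100111101001010 → 0, fb=1
106: 0111001111010010101 → 0, fb=0
107: 1110011110100101010 → 1, fb=0
108: 1100111101001010100 → 1, fb=0
109: 1001111010010101000 → 1, fb=1
110: 0011110100101010001 → 0, fb=0
111: 0111101001010100010 → 0, fb=1
112: 1111010010101000101 → 1, fb=0
113: 1110100101010001010 → 1, fb=0
114: 1101001010100010100 → 1, fb=0
115: 1010010101000101000 → 1, fb=1
116: 0100101010001010001 → 0, fb=0
117: 1001010100010100010 → 1, fb=0
118: 0010101000101000100 → 0, fb=0
119: 0101010001010001000 → 0, fb=0
120: 1010100010100010000 → 1, fb=0
121: 0101000101000100000 → 0, fb=0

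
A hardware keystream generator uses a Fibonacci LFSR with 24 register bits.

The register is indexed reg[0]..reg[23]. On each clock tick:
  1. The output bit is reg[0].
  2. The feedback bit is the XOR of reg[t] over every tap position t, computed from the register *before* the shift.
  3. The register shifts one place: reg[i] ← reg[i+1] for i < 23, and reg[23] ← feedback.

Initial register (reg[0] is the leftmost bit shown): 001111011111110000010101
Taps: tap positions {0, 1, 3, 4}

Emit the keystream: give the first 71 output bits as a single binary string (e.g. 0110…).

k : reg_k → out_k, fb_k
0: 001111011111110000010101 → 0, fb=0
1: 011110111111100000101010 → 0, fb=1
2: 111101111111000001010101 → 1, fb=1
3: 111011111110000010101011 → 1, fb=1
4: 110111111100000101010111 → 1, fb=0
5: 101111111000001010101110 → 1, fb=1
6: 011111110000010101011101 → 0, fb=1
7: 111111100000101010111011 → 1, fb=0
8: 111111000001010101110110 → 1, fb=0
9: 111110000010101011101100 → 1, fb=0
10: 111100000101010111011000 → 1, fb=1
11: 111000001010101110110001 → 1, fb=0
12: 110000010101011101100010 → 1, fb=0
13: 100000101010111011000100 → 1, fb=1
14: 000001010101110110001001 → 0, fb=0
15: 000010101011101100010010 → 0, fb=1
16: 000101010111011000100101 → 0, fb=1
17: 001010101110110001001011 → 0, fb=1
18: 010101011101100010010111 → 0, fb=0
19: 101010111011000100101110 → 1, fb=0
20: 010101110110001001011100 → 0, fb=0
21: 101011101100010010111000 → 1, fb=0
22: 010111011000100101110000 → 0, fb=1
23: 101110110001001011100001 → 1, fb=1
24: 011101100010010111000011 → 0, fb=0
25: 111011000100101110000110 → 1, fb=1
26: 110110001001011100001101 → 1, fb=0
27: 101100010010111000011010 → 1, fb=0
28: 011000100101110000110100 → 0, fb=1
29: 110001001011100001101001 → 1, fb=0
30: 100010010111000011010010 → 1, fb=0
31: 000100101110000110100100 → 0, fb=1
32: 001001011100001101001001 → 0, fb=0
33: 010010111000011010010010 → 0, fb=0
34: 100101110000110100100100 → 1, fb=0
35: 001011100001101001001000 → 0, fb=1
36: 010111000011010010010001 → 0, fb=1
37: 101110000110100100100011 → 1, fb=1
38: 011100001101001001000111 → 0, fb=0
39: 111000011010010010001110 → 1, fb=0
40: 110000110100100100011100 → 1, fb=0
41: 100001101001001000111000 → 1, fb=1
42: 000011010010010001110001 → 0, fb=1
43: 000110100100100011100011 → 0, fb=0
44: 001101001001000111000110 → 0, fb=1
45: 011010010010001110001101 → 0, fb=0
46: 110100100100011100011010 → 1, fb=1
47: 101001001000111000110101 → 1, fb=1
48: 010010010001110001101011 → 0, fb=0
49: 100100100011100011010110 → 1, fb=0
50: 001001000111000110101100 → 0, fb=0
51: 010010001110001101011000 → 0, fb=0
52: 100100011100011010110000 → 1, fb=0
53: 001000111000110101100000 → 0, fb=0
54: 010001110001101011000000 → 0, fb=1
55: 100011100011010110000001 → 1, fb=0
56: 000111000110101100000010 → 0, fb=0
57: 001110001101011000000100 → 0, fb=0
58: 011100011010110000001000 → 0, fb=0
59: 111000110101100000010000 → 1, fb=0
60: 110001101011000000100000 → 1, fb=0
61: 100011010110000001000000 → 1, fb=0
62: 000110101100000010000000 → 0, fb=0
63: 001101011000000100000000 → 0, fb=1
64: 011010110000001000000001 → 0, fb=0
65: 110101100000010000000010 → 1, fb=1
66: 101011000000100000000101 → 1, fb=0
67: 010110000001000000001010 → 0, fb=1
68: 101100000010000000010101 → 1, fb=0
69: 011000000100000000101010 → 0, fb=1
70: 110000001000000001010101 → 1, fb=0

00111101111111000001010101110110001001011100001101001001000111000110101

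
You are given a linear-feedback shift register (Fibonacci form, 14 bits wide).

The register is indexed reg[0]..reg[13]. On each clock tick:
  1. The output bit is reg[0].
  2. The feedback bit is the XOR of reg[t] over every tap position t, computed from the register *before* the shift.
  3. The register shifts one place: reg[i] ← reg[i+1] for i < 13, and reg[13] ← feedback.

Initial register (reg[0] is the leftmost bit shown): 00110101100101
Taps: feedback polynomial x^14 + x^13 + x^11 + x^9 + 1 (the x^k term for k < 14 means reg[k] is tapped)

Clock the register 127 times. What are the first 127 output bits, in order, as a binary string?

k : reg_k → out_k, fb_k
0: 00110101100101 → 0, fb=0
1: 01101011001010 → 0, fb=0
2: 11010110010100 → 1, fb=1
3: 10101100101001 → 1, fb=0
4: 01011001010010 → 0, fb=1
5: 10110010100101 → 1, fb=1
6: 01100101001011 → 0, fb=1
7: 11001010010111 → 1, fb=0
8: 10010100101110 → 1, fb=0
9: 00101001011100 → 0, fb=0
10: 01010010111000 → 0, fb=1
11: 10100101110001 → 1, fb=1
12: 01001011100011 → 0, fb=1
13: 10010111000111 → 1, fb=1
14: 00101110001111 → 0, fb=0
15: 01011100011110 → 0, fb=0
16: 10111000111100 → 1, fb=1
17: 01110001111001 → 0, fb=0
18: 11100011110010 → 1, fb=0
19: 11000111100100 → 1, fb=0
20: 10001111001000 → 1, fb=1
21: 00011110010001 → 0, fb=0
22: 00111100100010 → 0, fb=0
23: 01111001000100 → 0, fb=1
24: 11110010001001 → 1, fb=0
25: 11100100010010 → 1, fb=0
26: 11001000100100 → 1, fb=0
27: 10010001001000 → 1, fb=1
28: 00100010010001 → 0, fb=0
29: 01000100100010 → 0, fb=0
30: 10001001000100 → 1, fb=0
31: 00010010001000 → 0, fb=0
32: 00100100010000 → 0, fb=1
33: 01001000100001 → 0, fb=1
34: 10010001000011 → 1, fb=0
35: 00100010000110 → 0, fb=1
36: 01000100001101 → 0, fb=0
37: 10001000011010 → 1, fb=0
38: 00010000110100 → 0, fb=0
39: 00100001101000 → 0, fb=0
40: 01000011010000 → 0, fb=1
41: 10000110100001 → 1, fb=0
42: 00001101000010 → 0, fb=0
43: 00011010000100 → 0, fb=1
44: 00110100001001 → 0, fb=1
45: 01101000010011 → 0, fb=0
46: 11010000100110 → 1, fb=0
47: 10100001001100 → 1, fb=0
48: 01000010011000 → 0, fb=1
49: 10000100110001 → 1, fb=1
50: 00001001100011 → 0, fb=1
51: 00010011000111 → 0, fb=0
52: 00100110001110 → 0, fb=1
53: 01001100011101 → 0, fb=1
54: 10011000111011 → 1, fb=1
55: 00110001110111 → 0, fb=1
56: 01100011101111 → 0, fb=0
57: 11000111011110 → 1, fb=1
58: 10001110111101 → 1, fb=0
59: 00011101111010 → 0, fb=1
60: 00111011110101 → 0, fb=1
61: 01110111101011 → 0, fb=1
62: 11101111010111 → 1, fb=0
63: 11011110101110 → 1, fb=0
64: 10111101011100 → 1, fb=1
65: 01111010111001 → 0, fb=0
66: 11110101110010 → 1, fb=0
67: 11101011100100 → 1, fb=0
68: 11010111001000 → 1, fb=1
69: 10101110010001 → 1, fb=1
70: 01011100100011 → 0, fb=1
71: 10111001000111 → 1, fb=1
72: 01110010001111 → 0, fb=0
73: 11100100011110 → 1, fb=1
74: 11001000111101 → 1, fb=0
75: 10010001111010 → 1, fb=0
76: 00100011110100 → 0, fb=0
77: 01000111101000 → 0, fb=0
78: 10001111010000 → 1, fb=0
79: 00011110100000 → 0, fb=0
80: 00111101000000 → 0, fb=0
81: 01111010000000 → 0, fb=0
82: 11110100000000 → 1, fb=1
83: 11101000000001 → 1, fb=0
84: 11010000000010 → 1, fb=1
85: 10100000000101 → 1, fb=1
86: 01000000001011 → 0, fb=1
87: 10000000010111 → 1, fb=0
88: 00000000101110 → 0, fb=1
89: 00000001011101 → 0, fb=1
90: 00000010111011 → 0, fb=0
91: 00000101110110 → 0, fb=0
92: 00001011101100 → 0, fb=1
93: 00010111011001 → 0, fb=0
94: 00101110110010 → 0, fb=1
95: 01011101100101 → 0, fb=0
96: 10111011001010 → 1, fb=1
97: 01110110010101 → 0, fb=1
98: 11101100101011 → 1, fb=0
99: 11011001010110 → 1, fb=1
100: 10110010101101 → 1, fb=1
101: 01100101011011 → 0, fb=0
102: 11001010110110 → 1, fb=1
103: 10010101101101 → 1, fb=1
104: 00101011011011 → 0, fb=0
105: 01010110110110 → 0, fb=0
106: 10101101101100 → 1, fb=0
107: 01011011011000 → 0, fb=1
108: 10110110110001 → 1, fb=1
109: 01101101100011 → 0, fb=1
110: 11011011000111 → 1, fb=1
111: 10110110001111 → 1, fb=1
112: 01101100011111 → 0, fb=1
113: 11011000111111 → 1, fb=0
114: 10110001111110 → 1, fb=1
115: 01100011111101 → 0, fb=1
116: 11000111111011 → 1, fb=1
117: 10001111110111 → 1, fb=0
118: 00011111101110 → 0, fb=1
119: 00111111011101 → 0, fb=1
120: 01111110111011 → 0, fb=0
121: 11111101110110 → 1, fb=1
122: 11111011101101 → 1, fb=1
123: 11110111011011 → 1, fb=1
124: 11101110110111 → 1, fb=0
125: 11011101101110 → 1, fb=0
126: 10111011011100 → 1, fb=1

0011010110010100101110001111001000100100010000110100001001100011101111010111001000111101000000001011101100101011011011000111111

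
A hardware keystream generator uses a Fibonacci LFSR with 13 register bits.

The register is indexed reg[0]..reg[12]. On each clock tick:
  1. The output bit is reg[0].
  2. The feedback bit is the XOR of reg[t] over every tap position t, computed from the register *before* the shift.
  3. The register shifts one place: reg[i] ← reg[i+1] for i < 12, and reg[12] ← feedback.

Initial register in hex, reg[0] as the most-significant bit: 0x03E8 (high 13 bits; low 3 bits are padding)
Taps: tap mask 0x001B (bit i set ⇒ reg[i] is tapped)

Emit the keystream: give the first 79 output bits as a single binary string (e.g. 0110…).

k : reg_k → out_k, fb_k
0: 0000001111101 → 0, fb=0
1: 0000011111010 → 0, fb=0
2: 0000111110100 → 0, fb=1
3: 0001111101001 → 0, fb=0
4: 0011111010010 → 0, fb=0
5: 0111110100100 → 0, fb=1
6: 1111101001001 → 1, fb=0
7: 1111010010010 → 1, fb=1
8: 1110100100101 → 1, fb=1
9: 1101001001011 → 1, fb=1
10: 1010010010111 → 1, fb=1
11: 0100100101111 → 0, fb=0
12: 1001001011110 → 1, fb=0
13: 0010010111100 → 0, fb=0
14: 0100101111000 → 0, fb=0
15: 1001011110000 → 1, fb=0
16: 0010111100000 → 0, fb=1
17: 0101111000001 → 0, fb=1
18: 1011110000011 → 1, fb=1
19: 0111100000111 → 0, fb=1
20: 1111000001111 → 1, fb=1
21: 1110000011111 → 1, fb=0
22: 1100000111110 → 1, fb=0
23: 1000001111100 → 1, fb=1
24: 0000011111001 → 0, fb=0
25: 0000111110010 → 0, fb=1
26: 0001111100101 → 0, fb=0
27: 0011111001010 → 0, fb=0
28: 0111110010100 → 0, fb=1
29: 1111100101001 → 1, fb=0
30: 1111001010010 → 1, fb=1
31: 1110010100101 → 1, fb=0
32: 1100101001010 → 1, fb=1
33: 1001010010101 → 1, fb=0
34: 0010100101010 → 0, fb=1
35: 0101001010101 → 0, fb=0
36: 1010010101010 → 1, fb=1
37: 0100101010101 → 0, fb=0
38: 1001010101010 → 1, fb=0
39: 0010101010100 → 0, fb=1
40: 0101010101001 → 0, fb=0
41: 1010101010010 → 1, fb=0
42: 0101010100100 → 0, fb=0
43: 1010101001000 → 1, fb=0
44: 0101010010000 → 0, fb=0
45: 1010100100000 → 1, fb=0
46: 0101001000000 → 0, fb=0
47: 1010010000000 → 1, fb=1
48: 0100100000001 → 0, fb=0
49: 1001000000010 → 1, fb=0
50: 0010000000100 → 0, fb=0
51: 0100000001000 → 0, fb=1
52: 1000000010001 → 1, fb=1
53: 0000000100011 → 0, fb=0
54: 0000001000110 → 0, fb=0
55: 0000010001100 → 0, fb=0
56: 0000100011000 → 0, fb=1
57: 0001000110001 → 0, fb=1
58: 0010001100011 → 0, fb=0
59: 0100011000110 → 0, fb=1
60: 1000110001101 → 1, fb=0
61: 0001100011010 → 0, fb=0
62: 0011000110100 → 0, fb=1
63: 0110001101001 → 0, fb=1
64: 1100011010011 → 1, fb=0
65: 1000110100110 → 1, fb=0
66: 0001101001100 → 0, fb=0
67: 0011010011000 → 0, fb=1
68: 0110100110001 → 0, fb=0
69: 1101001100010 → 1, fb=1
70: 1010011000101 → 1, fb=1
71: 0100110001011 → 0, fb=0
72: 1001100010110 → 1, fb=1
73: 0011000101101 → 0, fb=1
74: 0110001011011 → 0, fb=1
75: 1100010110111 → 1, fb=0
76: 1000101101110 → 1, fb=0
77: 0001011011100 → 0, fb=1
78: 0010110111001 → 0, fb=1

0000001111101001001011110000011111001010010101010100100000001000110001101001100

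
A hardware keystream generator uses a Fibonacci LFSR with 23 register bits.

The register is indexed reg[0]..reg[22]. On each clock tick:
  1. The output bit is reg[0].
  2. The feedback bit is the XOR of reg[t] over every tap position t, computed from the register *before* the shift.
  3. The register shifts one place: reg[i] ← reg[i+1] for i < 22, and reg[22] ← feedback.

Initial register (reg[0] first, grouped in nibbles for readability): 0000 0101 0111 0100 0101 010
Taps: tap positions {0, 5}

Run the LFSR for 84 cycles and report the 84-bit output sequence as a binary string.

step | reg (before) | out | fb
   0 | 00000101011101000101010 | 0 | 1
   1 | 00001010111010001010101 | 0 | 0
   2 | 00010101110100010101010 | 0 | 1
   3 | 00101011101000101010101 | 0 | 0
   4 | 01010111010001010101010 | 0 | 1
   5 | 10101110100010101010101 | 1 | 0
   6 | 01011101000101010101010 | 0 | 1
   7 | 10111010001010101010101 | 1 | 1
   8 | 01110100010101010101011 | 0 | 1
   9 | 11101000101010101010111 | 1 | 1
  10 | 11010001010101010101111 | 1 | 1
  11 | 10100010101010101011111 | 1 | 1
  12 | 01000101010101010111111 | 0 | 1
  13 | 10001010101010101111111 | 1 | 1
  14 | 00010101010101011111111 | 0 | 1
  15 | 00101010101010111111111 | 0 | 0
  16 | 01010101010101111111110 | 0 | 1
  17 | 10101010101011111111101 | 1 | 1
  18 | 01010101010111111111011 | 0 | 1
  19 | 10101010101111111110111 | 1 | 1
  20 | 01010101011111111101111 | 0 | 1
  21 | 10101010111111111011111 | 1 | 1
  22 | 01010101111111110111111 | 0 | 1
  23 | 10101011111111101111111 | 1 | 1
  24 | 01010111111111011111111 | 0 | 1
  25 | 10101111111110111111111 | 1 | 0
  26 | 01011111111101111111110 | 0 | 1
  27 | 10111111111011111111101 | 1 | 0
  28 | 01111111110111111111010 | 0 | 1
  29 | 11111111101111111110101 | 1 | 0
  30 | 11111111011111111101010 | 1 | 0
  31 | 11111110111111111010100 | 1 | 0
  32 | 11111101111111110101000 | 1 | 0
  33 | 11111011111111101010000 | 1 | 1
  34 | 11110111111111010100001 | 1 | 0
  35 | 11101111111110101000010 | 1 | 0
  36 | 11011111111101010000100 | 1 | 0
  37 | 10111111111010100001000 | 1 | 0
  38 | 01111111110101000010000 | 0 | 1
  39 | 11111111101010000100001 | 1 | 0
  40 | 11111111010100001000010 | 1 | 0
  41 | 11111110101000010000100 | 1 | 0
  42 | 11111101010000100001000 | 1 | 0
  43 | 11111010100001000010000 | 1 | 1
  44 | 11110101000010000100001 | 1 | 0
  45 | 11101010000100001000010 | 1 | 1
  46 | 11010100001000010000101 | 1 | 0
  47 | 10101000010000100001010 | 1 | 1
  48 | 01010000100001000010101 | 0 | 0
  49 | 10100001000010000101010 | 1 | 1
  50 | 01000010000100001010101 | 0 | 0
  51 | 10000100001000010101010 | 1 | 0
  52 | 00001000010000101010100 | 0 | 0
  53 | 00010000100001010101000 | 0 | 0
  54 | 00100001000010101010000 | 0 | 0
  55 | 01000010000101010100000 | 0 | 0
  56 | 10000100001010101000000 | 1 | 0
  57 | 00001000010101010000000 | 0 | 0
  58 | 00010000101010100000000 | 0 | 0
  59 | 00100001010101000000000 | 0 | 0
  60 | 01000010101010000000000 | 0 | 0
  61 | 10000101010100000000000 | 1 | 0
  62 | 00001010101000000000000 | 0 | 0
  63 | 00010101010000000000000 | 0 | 1
  64 | 00101010100000000000001 | 0 | 0
  65 | 01010101000000000000010 | 0 | 1
  66 | 10101010000000000000101 | 1 | 1
  67 | 01010100000000000001011 | 0 | 1
  68 | 10101000000000000010111 | 1 | 1
  69 | 01010000000000000101111 | 0 | 0
  70 | 10100000000000001011110 | 1 | 1
  71 | 01000000000000010111101 | 0 | 0
  72 | 10000000000000101111010 | 1 | 1
  73 | 00000000000001011110101 | 0 | 0
  74 | 00000000000010111101010 | 0 | 0
  75 | 00000000000101111010100 | 0 | 0
  76 | 00000000001011110101000 | 0 | 0
  77 | 00000000010111101010000 | 0 | 0
  78 | 00000000101111010100000 | 0 | 0
  79 | 00000001011110101000000 | 0 | 0
  80 | 00000010111101010000000 | 0 | 0
  81 | 00000101111010100000000 | 0 | 1
  82 | 00001011110101000000001 | 0 | 0
  83 | 00010111101010000000010 | 0 | 1

000001010111010001010101010101111111110111111111010100001000010000101010100000000000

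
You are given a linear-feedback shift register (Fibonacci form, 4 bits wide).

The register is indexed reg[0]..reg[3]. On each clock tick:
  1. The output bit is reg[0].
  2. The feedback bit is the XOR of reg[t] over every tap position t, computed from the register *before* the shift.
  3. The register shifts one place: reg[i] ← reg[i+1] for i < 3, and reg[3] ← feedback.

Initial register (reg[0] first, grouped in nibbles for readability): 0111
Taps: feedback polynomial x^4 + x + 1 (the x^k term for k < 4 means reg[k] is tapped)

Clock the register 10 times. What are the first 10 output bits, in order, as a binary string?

0111100010

tick  register→output (feedback)
  0  0111→0 (1)
  1  1111→1 (0)
  2  1110→1 (0)
  3  1100→1 (0)
  4  1000→1 (1)
  5  0001→0 (0)
  6  0010→0 (0)
  7  0100→0 (1)
  8  1001→1 (1)
  9  0011→0 (0)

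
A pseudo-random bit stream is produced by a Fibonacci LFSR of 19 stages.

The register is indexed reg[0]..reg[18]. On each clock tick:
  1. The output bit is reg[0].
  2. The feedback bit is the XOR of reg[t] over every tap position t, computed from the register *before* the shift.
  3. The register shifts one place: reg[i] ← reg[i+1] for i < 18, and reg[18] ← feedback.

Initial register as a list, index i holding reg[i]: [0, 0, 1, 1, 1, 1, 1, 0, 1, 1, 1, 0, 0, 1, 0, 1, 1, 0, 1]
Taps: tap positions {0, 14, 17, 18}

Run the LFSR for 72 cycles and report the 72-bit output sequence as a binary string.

tick  register→output (feedback)
  0  0011111011100101101→0 (1)
  1  0111110111001011011→0 (1)
  2  1111101110010110111→1 (0)
  3  1111011100101101110→1 (0)
  4  1110111001011011100→1 (0)
  5  1101110010110111000→1 (0)
  6  1011100101101110000→1 (0)
  7  0111001011011100000→0 (0)
  8  1110010110111000000→1 (1)
  9  1100101101110000001→1 (0)
 10  1001011011100000010→1 (0)
 11  0010110111000000100→0 (0)
 12  0101101110000001000→0 (0)
 13  1011011100000010000→1 (0)
 14  0110111000000100000→0 (0)
 15  1101110000001000000→1 (1)
 16  1011100000010000001→1 (0)
 17  0111000000100000010→0 (1)
 18  1110000001000000101→1 (0)
 19  1100000010000001010→1 (0)
 20  1000000100000010100→1 (0)
 21  0000001000000101000→0 (0)
 22  0000010000001010000→0 (1)
 23  0000100000010100001→0 (1)
 24  0001000000101000011→0 (0)
 25  0010000001010000110→0 (1)
 26  0100000010100001101→0 (1)
 27  1000000101000011011→1 (0)
 28  0000001010000110110→0 (0)
 29  0000010100001101100→0 (0)
 30  0000101000011011000→0 (1)
 31  0001010000110110001→0 (0)
 32  0010100001101100010→0 (1)
 33  0101000011011000101→0 (1)
 34  1010000110110001011→1 (1)
 35  0100001101100010111→0 (1)
 36  1000011011000101111→1 (1)
 37  0000110110001011111→0 (1)
 38  0001101100010111111→0 (1)
 39  0011011000101111111→0 (1)
 40  0110110001011111111→0 (1)
 41  1101100010111111111→1 (0)
 42  1011000101111111110→1 (1)
 43  0110001011111111101→0 (0)
 44  1100010111111111010→1 (1)
 45  1000101111111110101→1 (1)
 46  0001011111111101011→0 (0)
 47  0010111111111010110→0 (0)
 48  0101111111110101100→0 (0)
 49  1011111111101011000→1 (0)
 50  0111111111010110000→0 (1)
 51  1111111110101100001→1 (0)
 52  1111111101011000010→1 (0)
 53  1111111010110000100→1 (1)
 54  1111110101100001001→1 (0)
 55  1111101011000010010→1 (1)
 56  1111010110000100101→1 (0)
 57  1110101100001001010→1 (0)
 58  1101011000010010100→1 (0)
 59  1010110000100101000→1 (1)
 60  0101100001001010001→0 (0)
 61  1011000010010100010→1 (0)
 62  0110000100101000100→0 (0)
 63  1100001001010001000→1 (1)
 64  1000010010100010001→1 (1)
 65  0000100101000100011→0 (0)
 66  0001001010001000110→0 (1)
 67  0010010100010001101→0 (1)
 68  0100101000100011011→0 (1)
 69  1001010001000110111→1 (0)
 70  0010100010001101110→0 (1)
 71  0101000100011011101→0 (0)

001111101110010110111000000100000010100001101100010111111111010110000100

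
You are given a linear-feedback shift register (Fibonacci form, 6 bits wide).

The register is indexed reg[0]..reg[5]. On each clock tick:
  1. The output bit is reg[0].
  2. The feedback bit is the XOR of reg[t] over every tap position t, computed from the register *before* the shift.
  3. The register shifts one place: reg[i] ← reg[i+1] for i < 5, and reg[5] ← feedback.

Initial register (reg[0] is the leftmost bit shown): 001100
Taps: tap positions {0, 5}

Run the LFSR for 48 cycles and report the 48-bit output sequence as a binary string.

k : reg_k → out_k, fb_k
0: 001100 → 0, fb=0
1: 011000 → 0, fb=0
2: 110000 → 1, fb=1
3: 100001 → 1, fb=0
4: 000010 → 0, fb=0
5: 000100 → 0, fb=0
6: 001000 → 0, fb=0
7: 010000 → 0, fb=0
8: 100000 → 1, fb=1
9: 000001 → 0, fb=1
10: 000011 → 0, fb=1
11: 000111 → 0, fb=1
12: 001111 → 0, fb=1
13: 011111 → 0, fb=1
14: 111111 → 1, fb=0
15: 111110 → 1, fb=1
16: 111101 → 1, fb=0
17: 111010 → 1, fb=1
18: 110101 → 1, fb=0
19: 101010 → 1, fb=1
20: 010101 → 0, fb=1
21: 101011 → 1, fb=0
22: 010110 → 0, fb=0
23: 101100 → 1, fb=1
24: 011001 → 0, fb=1
25: 110011 → 1, fb=0
26: 100110 → 1, fb=1
27: 001101 → 0, fb=1
28: 011011 → 0, fb=1
29: 110111 → 1, fb=0
30: 101110 → 1, fb=1
31: 011101 → 0, fb=1
32: 111011 → 1, fb=0
33: 110110 → 1, fb=1
34: 101101 → 1, fb=0
35: 011010 → 0, fb=0
36: 110100 → 1, fb=1
37: 101001 → 1, fb=0
38: 010010 → 0, fb=0
39: 100100 → 1, fb=1
40: 001001 → 0, fb=1
41: 010011 → 0, fb=1
42: 100111 → 1, fb=0
43: 001110 → 0, fb=0
44: 011100 → 0, fb=0
45: 111000 → 1, fb=1
46: 110001 → 1, fb=0
47: 100010 → 1, fb=1

001100001000001111110101011001101110110100100111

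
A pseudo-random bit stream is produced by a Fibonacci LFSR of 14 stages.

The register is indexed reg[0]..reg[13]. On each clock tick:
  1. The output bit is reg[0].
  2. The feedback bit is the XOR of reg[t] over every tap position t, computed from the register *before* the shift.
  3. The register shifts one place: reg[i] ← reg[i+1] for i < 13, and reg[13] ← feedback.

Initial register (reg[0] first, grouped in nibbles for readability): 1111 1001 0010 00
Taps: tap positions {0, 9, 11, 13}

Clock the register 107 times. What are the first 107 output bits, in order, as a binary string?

k : reg_k → out_k, fb_k
0: 11111001001000 → 1, fb=1
1: 11110010010001 → 1, fb=1
2: 11100100100011 → 1, fb=0
3: 11001001000110 → 1, fb=0
4: 10010010001100 → 1, fb=0
5: 00100100011000 → 0, fb=1
6: 01001000110001 → 0, fb=0
7: 10010001100010 → 1, fb=1
8: 00100011000101 → 0, fb=0
9: 01000110001010 → 0, fb=0
10: 10001100010100 → 1, fb=1
11: 00011000101001 → 0, fb=1
12: 00110001010011 → 0, fb=0
13: 01100010100110 → 0, fb=1
14: 11000101001101 → 1, fb=1
15: 10001010011011 → 1, fb=1
16: 00010100110111 → 0, fb=1
17: 00101001101111 → 0, fb=0
18: 01010011011110 → 0, fb=0
19: 10100110111100 → 1, fb=1
20: 01001101111001 → 0, fb=0
21: 10011011110010 → 1, fb=0
22: 00110111100100 → 0, fb=1
23: 01101111001001 → 0, fb=1
24: 11011110010011 → 1, fb=1
25: 10111100100111 → 1, fb=1
26: 01111001001111 → 0, fb=0
27: 11110010011110 → 1, fb=1
28: 11100100111101 → 1, fb=0
29: 11001001111010 → 1, fb=0
30: 10010011110100 → 1, fb=1
31: 00100111101001 → 0, fb=1
32: 01001111010011 → 0, fb=0
33: 10011110100110 → 1, fb=0
34: 00111101001100 → 0, fb=1
35: 01111010011001 → 0, fb=0
36: 11110100110010 → 1, fb=0
37: 11101001100100 → 1, fb=0
38: 11010011001000 → 1, fb=1
39: 10100110010001 → 1, fb=1
40: 01001100100011 → 0, fb=1
41: 10011001000111 → 1, fb=1
42: 00110010001111 → 0, fb=0
43: 01100100011110 → 0, fb=0
44: 11001000111100 → 1, fb=1
45: 10010001111001 → 1, fb=1
46: 00100011110011 → 0, fb=0
47: 01000111100110 → 0, fb=1
48: 10001111001101 → 1, fb=1
49: 00011110011011 → 0, fb=0
50: 00111100110110 → 0, fb=0
51: 01111001101100 → 0, fb=1
52: 11110011011001 → 1, fb=1
53: 11100110110011 → 1, fb=1
54: 11001101100111 → 1, fb=1
55: 10011011001111 → 1, fb=1
56: 00110110011111 → 0, fb=1
57: 01101100111111 → 0, fb=1
58: 11011001111111 → 1, fb=0
59: 10110011111110 → 1, fb=1
60: 01100111111101 → 0, fb=1
61: 11001111111011 → 1, fb=1
62: 10011111110111 → 1, fb=0
63: 00111111101110 → 0, fb=1
64: 01111111011101 → 0, fb=1
65: 11111110111011 → 1, fb=1
66: 11111101110111 → 1, fb=0
67: 11111011101110 → 1, fb=0
68: 11110111011100 → 1, fb=1
69: 11101110111001 → 1, fb=1
70: 11011101110011 → 1, fb=1
71: 10111011100111 → 1, fb=1
72: 01110111001111 → 0, fb=0
73: 11101110011110 → 1, fb=1
74: 11011100111101 → 1, fb=0
75: 10111001111010 → 1, fb=0
76: 01110011110100 → 0, fb=0
77: 11100111101000 → 1, fb=1
78: 11001111010001 → 1, fb=1
79: 10011110100011 → 1, fb=0
80: 00111101000110 → 0, fb=1
81: 01111010001101 → 0, fb=0
82: 11110100011010 → 1, fb=0
83: 11101000110100 → 1, fb=1
84: 11010001101001 → 1, fb=0
85: 10100011010010 → 1, fb=0
86: 01000110100100 → 0, fb=1
87: 10001101001001 → 1, fb=0
88: 00011010010010 → 0, fb=1
89: 00110100100101 → 0, fb=0
90: 01101001001010 → 0, fb=0
91: 11010010010100 → 1, fb=1
92: 10100100101001 → 1, fb=0
93: 01001001010010 → 0, fb=1
94: 10010010100101 → 1, fb=1
95: 00100101001011 → 0, fb=1
96: 01001010010111 → 0, fb=1
97: 10010100101111 → 1, fb=1
98: 00101001011111 → 0, fb=1
99: 01010010111111 → 0, fb=1
100: 10100101111111 → 1, fb=0
101: 01001011111110 → 0, fb=0
102: 10010111111100 → 1, fb=1
103: 00101111111001 → 0, fb=0
104: 01011111110010 → 0, fb=1
105: 10111111100101 → 1, fb=1
106: 01111111001011 → 0, fb=1

11111001001000110001010011011110010011110100110010001111001101100111111101110111001111010001101001001010010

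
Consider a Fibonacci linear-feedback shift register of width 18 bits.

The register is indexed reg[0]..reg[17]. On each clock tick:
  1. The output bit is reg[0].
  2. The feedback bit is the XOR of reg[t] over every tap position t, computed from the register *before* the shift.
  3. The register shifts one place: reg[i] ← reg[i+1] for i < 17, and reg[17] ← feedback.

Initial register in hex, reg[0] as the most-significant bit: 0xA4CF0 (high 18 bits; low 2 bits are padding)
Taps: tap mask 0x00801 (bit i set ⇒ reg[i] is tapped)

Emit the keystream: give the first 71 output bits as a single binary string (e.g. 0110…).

step | reg (before) | out | fb
   0 | 101001001100111100 | 1 | 1
   1 | 010010011001111001 | 0 | 1
   2 | 100100110011110011 | 1 | 0
   3 | 001001100111100110 | 0 | 1
   4 | 010011001111001101 | 0 | 1
   5 | 100110011110011011 | 1 | 1
   6 | 001100111100110111 | 0 | 0
   7 | 011001111001101110 | 0 | 1
   8 | 110011110011011101 | 1 | 0
   9 | 100111100110111010 | 1 | 1
  10 | 001111001101110101 | 0 | 1
  11 | 011110011011101011 | 0 | 1
  12 | 111100110111010111 | 1 | 0
  13 | 111001101110101110 | 1 | 1
  14 | 110011011101011101 | 1 | 0
  15 | 100110111010111010 | 1 | 1
  16 | 001101110101110101 | 0 | 1
  17 | 011011101011101011 | 0 | 1
  18 | 110111010111010111 | 1 | 0
  19 | 101110101110101110 | 1 | 1
  20 | 011101011101011101 | 0 | 1
  21 | 111010111010111011 | 1 | 1
  22 | 110101110101110111 | 1 | 0
  23 | 101011101011101110 | 1 | 0
  24 | 010111010111011100 | 0 | 1
  25 | 101110101110111001 | 1 | 1
  26 | 011101011101110011 | 0 | 1
  27 | 111010111011100111 | 1 | 0
  28 | 110101110111001110 | 1 | 0
  29 | 101011101110011100 | 1 | 1
  30 | 010111011100111001 | 0 | 0
  31 | 101110111001110010 | 1 | 0
  32 | 011101110011100100 | 0 | 1
  33 | 111011100111001001 | 1 | 0
  34 | 110111001110010010 | 1 | 1
  35 | 101110011100100101 | 1 | 1
  36 | 011100111001001011 | 0 | 1
  37 | 111001110010010111 | 1 | 1
  38 | 110011100100101111 | 1 | 1
  39 | 100111001001011111 | 1 | 0
  40 | 001110010010111110 | 0 | 0
  41 | 011100100101111100 | 0 | 1
  42 | 111001001011111001 | 1 | 0
  43 | 110010010111110010 | 1 | 0
  44 | 100100101111100100 | 1 | 0
  45 | 001001011111001000 | 0 | 1
  46 | 010010111110010001 | 0 | 0
  47 | 100101111100100010 | 1 | 1
  48 | 001011111001000101 | 0 | 1
  49 | 010111110010001011 | 0 | 0
  50 | 101111100100010110 | 1 | 1
  51 | 011111001000101101 | 0 | 0
  52 | 111110010001011010 | 1 | 0
  53 | 111100100010110100 | 1 | 1
  54 | 111001000101101001 | 1 | 0
  55 | 110010001011010010 | 1 | 0
  56 | 100100010110100100 | 1 | 1
  57 | 001000101101001001 | 0 | 1
  58 | 010001011010010011 | 0 | 0
  59 | 100010110100100110 | 1 | 1
  60 | 000101101001001101 | 0 | 1
  61 | 001011010010011011 | 0 | 0
  62 | 010110100100110110 | 0 | 0
  63 | 101101001001101100 | 1 | 0
  64 | 011010010011011000 | 0 | 1
  65 | 110100100110110001 | 1 | 1
  66 | 101001001101100011 | 1 | 0
  67 | 010010011011000110 | 0 | 1
  68 | 100100110110001101 | 1 | 1
  69 | 001001101100011011 | 0 | 0
  70 | 010011011000110110 | 0 | 0

10100100110011110011011101011101011101110011100100101111100100010110100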